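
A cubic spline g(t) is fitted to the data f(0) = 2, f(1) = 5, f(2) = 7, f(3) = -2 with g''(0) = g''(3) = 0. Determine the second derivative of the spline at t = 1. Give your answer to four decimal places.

Write M_i for g''(x_i). With h_i = 1, 1, 1 and divided differences Δ_i = 3, 2, -9, the continuity of g' gives the tridiagonal system
  1·M_0 + 4·M_1 + 1·M_2 = 6(Δ_1 - Δ_0) = -6
  1·M_1 + 4·M_2 + 1·M_3 = 6(Δ_2 - Δ_1) = -66
Natural end conditions: M_0 = M_3 = 0.
Hence M_0 = 0, M_1 = 14/5, M_2 = -86/5, M_3 = 0.

2.8000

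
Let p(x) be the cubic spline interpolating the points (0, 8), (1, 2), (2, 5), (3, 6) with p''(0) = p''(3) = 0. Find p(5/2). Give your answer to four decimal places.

With σ_i denoting the second derivative at x_i, h_i = 1, 1, 1, and Δ_i = (y_(i+1) − y_i)/h_i = -6, 3, 1:
  1·σ_0 + 4·σ_1 + 1·σ_2 = 6(Δ_1 - Δ_0) = 54
  1·σ_1 + 4·σ_2 + 1·σ_3 = 6(Δ_2 - Δ_1) = -12
Natural end conditions: σ_0 = σ_3 = 0.
Solving: σ_0 = 0, σ_1 = 76/5, σ_2 = -34/5, σ_3 = 0.
On [2, 3], p(x) = 5 + 49/15·(x - 2) - 17/5·(x - 2)² + 17/15·(x - 2)³.
With (x - 2) = 1/2: p(5/2) = 237/40.

5.9250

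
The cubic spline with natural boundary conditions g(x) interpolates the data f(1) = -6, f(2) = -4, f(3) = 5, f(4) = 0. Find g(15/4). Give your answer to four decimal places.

2.2344

Let M_i = g''(x_i). Step sizes h_i = 1, 1, 1; slopes of the chords Δ_i = (y_(i+1) - y_i)/h_i = 2, 9, -5.
  1·M_0 + 4·M_1 + 1·M_2 = 6(Δ_1 - Δ_0) = 42
  1·M_1 + 4·M_2 + 1·M_3 = 6(Δ_2 - Δ_1) = -84
Natural end conditions: M_0 = M_3 = 0.
Hence M_0 = 0, M_1 = 84/5, M_2 = -126/5, M_3 = 0.
On [3, 4], g(x) = 5 + 17/5·(x - 3) - 63/5·(x - 3)² + 21/5·(x - 3)³.
With (x - 3) = 3/4: g(15/4) = 143/64.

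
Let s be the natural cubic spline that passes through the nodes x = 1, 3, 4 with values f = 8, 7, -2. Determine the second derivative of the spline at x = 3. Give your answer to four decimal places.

-8.5000

Write M_i for s''(x_i). With h_i = 2, 1 and divided differences Δ_i = -1/2, -9, the continuity of s' gives the tridiagonal system
  2·M_0 + 6·M_1 + 1·M_2 = 6(Δ_1 - Δ_0) = -51
Natural end conditions: M_0 = M_2 = 0.
Solving the tridiagonal system: M_0 = 0, M_1 = -17/2, M_2 = 0.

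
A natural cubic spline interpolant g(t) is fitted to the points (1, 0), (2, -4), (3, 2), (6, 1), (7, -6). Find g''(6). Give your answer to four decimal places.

-2.8491

With m_i denoting the second derivative at x_i, h_i = 1, 1, 3, 1, and Δ_i = (y_(i+1) − y_i)/h_i = -4, 6, -1/3, -7:
  1·m_0 + 4·m_1 + 1·m_2 = 6(Δ_1 - Δ_0) = 60
  1·m_1 + 8·m_2 + 3·m_3 = 6(Δ_2 - Δ_1) = -38
  3·m_2 + 8·m_3 + 1·m_4 = 6(Δ_3 - Δ_2) = -40
Natural end conditions: m_0 = m_4 = 0.
Hence m_0 = 0, m_1 = 871/53, m_2 = -304/53, m_3 = -151/53, m_4 = 0.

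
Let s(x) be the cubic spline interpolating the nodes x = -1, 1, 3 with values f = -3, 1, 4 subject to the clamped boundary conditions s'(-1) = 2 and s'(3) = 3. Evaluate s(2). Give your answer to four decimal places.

2.0938

Let M_i = s''(x_i). Step sizes h_i = 2, 2; slopes of the chords Δ_i = (y_(i+1) - y_i)/h_i = 2, 3/2.
  2·M_0 + 8·M_1 + 2·M_2 = 6(Δ_1 - Δ_0) = -3
Clamped end conditions give two more equations: 2h_0·M_0 + h_0·M_1 = 6(Δ_0 - s'(-1)) = 0 and h_1·M_1 + 2h_1·M_2 = 6(s'(3) - Δ_1) = 9.
Solving the tridiagonal system: M_0 = 5/8, M_1 = -5/4, M_2 = 23/8.
On [1, 3], s(x) = 1 + 11/8·(x - 1) - 5/8·(x - 1)² + 11/32·(x - 1)³.
With (x - 1) = 1: s(2) = 67/32.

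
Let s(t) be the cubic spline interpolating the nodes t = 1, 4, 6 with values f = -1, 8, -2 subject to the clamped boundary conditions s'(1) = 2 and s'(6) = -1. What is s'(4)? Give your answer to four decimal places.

Let σ_i = s''(x_i). Step sizes h_i = 3, 2; slopes of the chords Δ_i = (y_(i+1) - y_i)/h_i = 3, -5.
  3·σ_0 + 10·σ_1 + 2·σ_2 = 6(Δ_1 - Δ_0) = -48
Clamped end conditions give two more equations: 2h_0·σ_0 + h_0·σ_1 = 6(Δ_0 - s'(1)) = 6 and h_1·σ_1 + 2h_1·σ_2 = 6(s'(6) - Δ_1) = 24.
Solving: σ_0 = 26/5, σ_1 = -42/5, σ_2 = 51/5.
On [4, 6], s'(t) = b_1 + 2c_1·(t - 4) + 3d_1·(t - 4)² with b_1 = Δ_1 - h_1(2σ_1 + σ_2)/6 = -14/5, c_1 = σ_1/2 = -21/5, d_1 = (σ_2 - σ_1)/(6h_1) = 31/20. So s'(4) = -14/5.

-2.8000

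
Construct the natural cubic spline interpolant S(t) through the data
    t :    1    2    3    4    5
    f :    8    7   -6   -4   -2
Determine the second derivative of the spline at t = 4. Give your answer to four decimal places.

Put M_i = S'' at the i-th knot. Here h = (1, 1, 1, 1) and Δ = (-1, -13, 2, 2), so the interior equations h_(i-1)·M_(i-1) + 2(h_(i-1)+h_i)·M_i + h_i·M_(i+1) = 6(Δ_i − Δ_(i-1)) read
  1·M_0 + 4·M_1 + 1·M_2 = 6(Δ_1 - Δ_0) = -72
  1·M_1 + 4·M_2 + 1·M_3 = 6(Δ_2 - Δ_1) = 90
  1·M_2 + 4·M_3 + 1·M_4 = 6(Δ_3 - Δ_2) = 0
Natural end conditions: M_0 = M_4 = 0.
Solving: M_0 = 0, M_1 = -180/7, M_2 = 216/7, M_3 = -54/7, M_4 = 0.

-7.7143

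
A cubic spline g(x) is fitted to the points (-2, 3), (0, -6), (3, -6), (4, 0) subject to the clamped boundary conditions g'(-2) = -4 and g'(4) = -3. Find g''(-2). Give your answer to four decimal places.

Put m_i = g'' at the i-th knot. Here h = (2, 3, 1) and Δ = (-9/2, 0, 6), so the interior equations h_(i-1)·m_(i-1) + 2(h_(i-1)+h_i)·m_i + h_i·m_(i+1) = 6(Δ_i − Δ_(i-1)) read
  2·m_0 + 10·m_1 + 3·m_2 = 6(Δ_1 - Δ_0) = 27
  3·m_1 + 8·m_2 + 1·m_3 = 6(Δ_2 - Δ_1) = 36
Clamped end conditions give two more equations: 2h_0·m_0 + h_0·m_1 = 6(Δ_0 - g'(-2)) = -3 and h_2·m_2 + 2h_2·m_3 = 6(g'(4) - Δ_2) = -54.
Forward elimination and back-substitution give m_0 = -25/26, m_1 = 11/26, m_2 = 107/13, m_3 = -809/26.

-0.9615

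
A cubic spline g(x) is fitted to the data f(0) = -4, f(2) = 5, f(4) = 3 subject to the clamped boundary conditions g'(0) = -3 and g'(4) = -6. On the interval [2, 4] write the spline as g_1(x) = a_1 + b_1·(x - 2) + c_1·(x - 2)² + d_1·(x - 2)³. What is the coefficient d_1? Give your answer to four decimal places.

0.2188

With M_i denoting the second derivative at x_i, h_i = 2, 2, and Δ_i = (y_(i+1) − y_i)/h_i = 9/2, -1:
  2·M_0 + 8·M_1 + 2·M_2 = 6(Δ_1 - Δ_0) = -33
Clamped end conditions give two more equations: 2h_0·M_0 + h_0·M_1 = 6(Δ_0 - g'(0)) = 45 and h_1·M_1 + 2h_1·M_2 = 6(g'(4) - Δ_1) = -30.
Solving: M_0 = 117/8, M_1 = -27/4, M_2 = -33/8.
On [2, 4], with g_1(x) = a_1 + b_1·(x - 2) + c_1·(x - 2)² + d_1·(x - 2)³: c_1 = M_1/2 = -27/8, d_1 = (M_2 - M_1)/(6h_1) = 7/32, b_1 = Δ_1 - h_1(2M_1 + M_2)/6 = 39/8.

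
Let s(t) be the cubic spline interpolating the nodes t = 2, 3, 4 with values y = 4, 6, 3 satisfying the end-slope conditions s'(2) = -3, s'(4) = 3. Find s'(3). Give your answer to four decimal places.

-0.7500

Put σ_i = s'' at the i-th knot. Here h = (1, 1) and Δ = (2, -3), so the interior equations h_(i-1)·σ_(i-1) + 2(h_(i-1)+h_i)·σ_i + h_i·σ_(i+1) = 6(Δ_i − Δ_(i-1)) read
  1·σ_0 + 4·σ_1 + 1·σ_2 = 6(Δ_1 - Δ_0) = -30
Clamped end conditions give two more equations: 2h_0·σ_0 + h_0·σ_1 = 6(Δ_0 - s'(2)) = 30 and h_1·σ_1 + 2h_1·σ_2 = 6(s'(4) - Δ_1) = 36.
Forward elimination and back-substitution give σ_0 = 51/2, σ_1 = -21, σ_2 = 57/2.
On [3, 4], s'(t) = b_1 + 2c_1·(t - 3) + 3d_1·(t - 3)² with b_1 = Δ_1 - h_1(2σ_1 + σ_2)/6 = -3/4, c_1 = σ_1/2 = -21/2, d_1 = (σ_2 - σ_1)/(6h_1) = 33/4. So s'(3) = -3/4.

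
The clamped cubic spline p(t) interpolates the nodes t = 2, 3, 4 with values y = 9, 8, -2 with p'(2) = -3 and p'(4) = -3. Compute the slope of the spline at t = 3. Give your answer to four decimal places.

With M_i denoting the second derivative at x_i, h_i = 1, 1, and Δ_i = (y_(i+1) − y_i)/h_i = -1, -10:
  1·M_0 + 4·M_1 + 1·M_2 = 6(Δ_1 - Δ_0) = -54
Clamped end conditions give two more equations: 2h_0·M_0 + h_0·M_1 = 6(Δ_0 - p'(2)) = 12 and h_1·M_1 + 2h_1·M_2 = 6(p'(4) - Δ_1) = 42.
Hence M_0 = 39/2, M_1 = -27, M_2 = 69/2.
On [3, 4], p'(t) = b_1 + 2c_1·(t - 3) + 3d_1·(t - 3)² with b_1 = Δ_1 - h_1(2M_1 + M_2)/6 = -27/4, c_1 = M_1/2 = -27/2, d_1 = (M_2 - M_1)/(6h_1) = 41/4. So p'(3) = -27/4.

-6.7500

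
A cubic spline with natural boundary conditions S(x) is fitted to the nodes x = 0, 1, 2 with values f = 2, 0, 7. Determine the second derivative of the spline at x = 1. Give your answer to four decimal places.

With σ_i denoting the second derivative at x_i, h_i = 1, 1, and Δ_i = (y_(i+1) − y_i)/h_i = -2, 7:
  1·σ_0 + 4·σ_1 + 1·σ_2 = 6(Δ_1 - Δ_0) = 54
Natural end conditions: σ_0 = σ_2 = 0.
Hence σ_0 = 0, σ_1 = 27/2, σ_2 = 0.

13.5000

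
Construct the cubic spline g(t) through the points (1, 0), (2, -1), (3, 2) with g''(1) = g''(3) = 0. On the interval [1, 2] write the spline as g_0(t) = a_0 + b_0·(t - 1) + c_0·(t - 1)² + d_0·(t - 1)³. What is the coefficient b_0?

-2

Let σ_i = g''(x_i). Step sizes h_i = 1, 1; slopes of the chords Δ_i = (y_(i+1) - y_i)/h_i = -1, 3.
  1·σ_0 + 4·σ_1 + 1·σ_2 = 6(Δ_1 - Δ_0) = 24
Natural end conditions: σ_0 = σ_2 = 0.
Hence σ_0 = 0, σ_1 = 6, σ_2 = 0.
On [1, 2], with g_0(t) = a_0 + b_0·(t - 1) + c_0·(t - 1)² + d_0·(t - 1)³: c_0 = σ_0/2 = 0, d_0 = (σ_1 - σ_0)/(6h_0) = 1, b_0 = Δ_0 - h_0(2σ_0 + σ_1)/6 = -2.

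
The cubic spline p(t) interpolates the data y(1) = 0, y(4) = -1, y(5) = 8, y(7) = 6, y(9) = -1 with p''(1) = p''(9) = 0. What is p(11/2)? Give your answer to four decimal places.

9.9074

With m_i denoting the second derivative at x_i, h_i = 3, 1, 2, 2, and Δ_i = (y_(i+1) − y_i)/h_i = -1/3, 9, -1, -7/2:
  3·m_0 + 8·m_1 + 1·m_2 = 6(Δ_1 - Δ_0) = 56
  1·m_1 + 6·m_2 + 2·m_3 = 6(Δ_2 - Δ_1) = -60
  2·m_2 + 8·m_3 + 2·m_4 = 6(Δ_3 - Δ_2) = -15
Natural end conditions: m_0 = m_4 = 0.
Hence m_0 = 0, m_1 = 1457/172, m_2 = -506/43, m_3 = 367/344, m_4 = 0.
On [5, 7], p(t) = 8 + 6697/1032·(t - 5) - 253/43·(t - 5)² + 4415/4128·(t - 5)³.
With (t - 5) = 1/2: p(11/2) = 109061/11008.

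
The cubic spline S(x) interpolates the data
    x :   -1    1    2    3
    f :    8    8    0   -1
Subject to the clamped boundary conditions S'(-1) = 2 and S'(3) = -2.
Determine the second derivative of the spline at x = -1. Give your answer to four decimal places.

2.8182

With σ_i denoting the second derivative at x_i, h_i = 2, 1, 1, and Δ_i = (y_(i+1) − y_i)/h_i = 0, -8, -1:
  2·σ_0 + 6·σ_1 + 1·σ_2 = 6(Δ_1 - Δ_0) = -48
  1·σ_1 + 4·σ_2 + 1·σ_3 = 6(Δ_2 - Δ_1) = 42
Clamped end conditions give two more equations: 2h_0·σ_0 + h_0·σ_1 = 6(Δ_0 - S'(-1)) = -12 and h_2·σ_2 + 2h_2·σ_3 = 6(S'(3) - Δ_2) = -6.
Hence σ_0 = 31/11, σ_1 = -128/11, σ_2 = 178/11, σ_3 = -122/11.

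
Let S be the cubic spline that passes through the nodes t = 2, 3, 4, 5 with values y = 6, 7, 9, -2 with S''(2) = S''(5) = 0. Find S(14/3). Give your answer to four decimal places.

2.7136

Write M_i for S''(x_i). With h_i = 1, 1, 1 and divided differences Δ_i = 1, 2, -11, the continuity of S' gives the tridiagonal system
  1·M_0 + 4·M_1 + 1·M_2 = 6(Δ_1 - Δ_0) = 6
  1·M_1 + 4·M_2 + 1·M_3 = 6(Δ_2 - Δ_1) = -78
Natural end conditions: M_0 = M_3 = 0.
Hence M_0 = 0, M_1 = 34/5, M_2 = -106/5, M_3 = 0.
On [4, 5], S(t) = 9 - 59/15·(t - 4) - 53/5·(t - 4)² + 53/15·(t - 4)³.
With (t - 4) = 2/3: S(14/3) = 1099/405.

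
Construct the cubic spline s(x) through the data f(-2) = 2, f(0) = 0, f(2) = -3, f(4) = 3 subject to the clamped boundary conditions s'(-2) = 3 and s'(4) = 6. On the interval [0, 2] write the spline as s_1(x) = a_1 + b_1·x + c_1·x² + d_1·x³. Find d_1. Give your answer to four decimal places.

Let σ_i = s''(x_i). Step sizes h_i = 2, 2, 2; slopes of the chords Δ_i = (y_(i+1) - y_i)/h_i = -1, -3/2, 3.
  2·σ_0 + 8·σ_1 + 2·σ_2 = 6(Δ_1 - Δ_0) = -3
  2·σ_1 + 8·σ_2 + 2·σ_3 = 6(Δ_2 - Δ_1) = 27
Clamped end conditions give two more equations: 2h_0·σ_0 + h_0·σ_1 = 6(Δ_0 - s'(-2)) = -24 and h_2·σ_2 + 2h_2·σ_3 = 6(s'(4) - Δ_2) = 18.
Hence σ_0 = -63/10, σ_1 = 3/5, σ_2 = 12/5, σ_3 = 33/10.
On [0, 2], with s_1(x) = a_1 + b_1·x + c_1·x² + d_1·x³: c_1 = σ_1/2 = 3/10, d_1 = (σ_2 - σ_1)/(6h_1) = 3/20, b_1 = Δ_1 - h_1(2σ_1 + σ_2)/6 = -27/10.

0.1500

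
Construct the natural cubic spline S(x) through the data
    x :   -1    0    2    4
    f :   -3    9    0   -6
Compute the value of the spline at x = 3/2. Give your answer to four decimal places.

Write M_i for S''(x_i). With h_i = 1, 2, 2 and divided differences Δ_i = 12, -9/2, -3, the continuity of S' gives the tridiagonal system
  1·M_0 + 6·M_1 + 2·M_2 = 6(Δ_1 - Δ_0) = -99
  2·M_1 + 8·M_2 + 2·M_3 = 6(Δ_2 - Δ_1) = 9
Natural end conditions: M_0 = M_3 = 0.
Forward elimination and back-substitution give M_0 = 0, M_1 = -405/22, M_2 = 63/11, M_3 = 0.
On [0, 2], S(x) = 9 + 129/22·x - 405/44·x² + 177/88·x³.
With x = 3/2: S(3/2) = 2727/704.

3.8736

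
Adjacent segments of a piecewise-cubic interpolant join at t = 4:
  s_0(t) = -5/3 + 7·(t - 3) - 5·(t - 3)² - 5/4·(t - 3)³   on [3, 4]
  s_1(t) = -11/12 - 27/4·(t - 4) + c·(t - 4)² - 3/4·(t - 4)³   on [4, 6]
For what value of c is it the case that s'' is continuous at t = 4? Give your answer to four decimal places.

-8.7500

s_0''(t) = -10 - 15/2·(t - 3), so s_0''(4) = -35/2. On the right, s_1''(4) = 2c, so c = -35/4.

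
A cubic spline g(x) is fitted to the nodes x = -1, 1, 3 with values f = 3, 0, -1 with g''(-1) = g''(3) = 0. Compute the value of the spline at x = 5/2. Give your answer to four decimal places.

Write M_i for g''(x_i). With h_i = 2, 2 and divided differences Δ_i = -3/2, -1/2, the continuity of g' gives the tridiagonal system
  2·M_0 + 8·M_1 + 2·M_2 = 6(Δ_1 - Δ_0) = 6
Natural end conditions: M_0 = M_2 = 0.
Solving the tridiagonal system: M_0 = 0, M_1 = 3/4, M_2 = 0.
On [1, 3], g(x) = 0 - 1·(x - 1) + 3/8·(x - 1)² - 1/16·(x - 1)³.
With (x - 1) = 3/2: g(5/2) = -111/128.

-0.8672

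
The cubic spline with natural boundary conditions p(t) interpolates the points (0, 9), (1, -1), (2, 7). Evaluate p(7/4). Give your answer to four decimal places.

Put σ_i = p'' at the i-th knot. Here h = (1, 1) and Δ = (-10, 8), so the interior equations h_(i-1)·σ_(i-1) + 2(h_(i-1)+h_i)·σ_i + h_i·σ_(i+1) = 6(Δ_i − Δ_(i-1)) read
  1·σ_0 + 4·σ_1 + 1·σ_2 = 6(Δ_1 - Δ_0) = 108
Natural end conditions: σ_0 = σ_2 = 0.
Solving the tridiagonal system: σ_0 = 0, σ_1 = 27, σ_2 = 0.
On [1, 2], p(t) = -1 - 1·(t - 1) + 27/2·(t - 1)² - 9/2·(t - 1)³.
With (t - 1) = 3/4: p(7/4) = 505/128.

3.9453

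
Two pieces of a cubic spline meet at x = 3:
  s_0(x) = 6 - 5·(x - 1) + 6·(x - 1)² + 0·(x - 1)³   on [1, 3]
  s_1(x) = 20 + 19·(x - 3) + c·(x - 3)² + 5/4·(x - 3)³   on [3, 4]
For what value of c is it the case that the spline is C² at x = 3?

6

s_0''(x) = 12 + 0·(x - 1), so s_0''(3) = 12. On the right, s_1''(3) = 2c, so c = 6.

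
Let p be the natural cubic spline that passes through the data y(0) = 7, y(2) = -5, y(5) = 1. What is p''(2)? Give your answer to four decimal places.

Write σ_i for p''(x_i). With h_i = 2, 3 and divided differences Δ_i = -6, 2, the continuity of p' gives the tridiagonal system
  2·σ_0 + 10·σ_1 + 3·σ_2 = 6(Δ_1 - Δ_0) = 48
Natural end conditions: σ_0 = σ_2 = 0.
Solving: σ_0 = 0, σ_1 = 24/5, σ_2 = 0.

4.8000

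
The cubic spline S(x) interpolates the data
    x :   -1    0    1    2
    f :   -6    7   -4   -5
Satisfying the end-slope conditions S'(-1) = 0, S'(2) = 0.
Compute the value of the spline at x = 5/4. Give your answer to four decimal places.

-5.5625

Write M_i for S''(x_i). With h_i = 1, 1, 1 and divided differences Δ_i = 13, -11, -1, the continuity of S' gives the tridiagonal system
  1·M_0 + 4·M_1 + 1·M_2 = 6(Δ_1 - Δ_0) = -144
  1·M_1 + 4·M_2 + 1·M_3 = 6(Δ_2 - Δ_1) = 60
Clamped end conditions give two more equations: 2h_0·M_0 + h_0·M_1 = 6(Δ_0 - S'(-1)) = 78 and h_2·M_2 + 2h_2·M_3 = 6(S'(2) - Δ_2) = 6.
Solving: M_0 = 70, M_1 = -62, M_2 = 34, M_3 = -14.
On [1, 2], S(x) = -4 - 10·(x - 1) + 17·(x - 1)² - 8·(x - 1)³.
With (x - 1) = 1/4: S(5/4) = -89/16.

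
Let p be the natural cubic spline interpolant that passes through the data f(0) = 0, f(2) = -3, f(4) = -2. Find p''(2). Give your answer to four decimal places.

Put M_i = p'' at the i-th knot. Here h = (2, 2) and Δ = (-3/2, 1/2), so the interior equations h_(i-1)·M_(i-1) + 2(h_(i-1)+h_i)·M_i + h_i·M_(i+1) = 6(Δ_i − Δ_(i-1)) read
  2·M_0 + 8·M_1 + 2·M_2 = 6(Δ_1 - Δ_0) = 12
Natural end conditions: M_0 = M_2 = 0.
Hence M_0 = 0, M_1 = 3/2, M_2 = 0.

1.5000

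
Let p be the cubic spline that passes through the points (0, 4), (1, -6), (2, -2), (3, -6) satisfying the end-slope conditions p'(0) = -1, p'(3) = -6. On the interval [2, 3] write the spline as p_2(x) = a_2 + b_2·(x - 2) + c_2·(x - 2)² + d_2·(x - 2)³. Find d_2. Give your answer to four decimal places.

Put σ_i = p'' at the i-th knot. Here h = (1, 1, 1) and Δ = (-10, 4, -4), so the interior equations h_(i-1)·σ_(i-1) + 2(h_(i-1)+h_i)·σ_i + h_i·σ_(i+1) = 6(Δ_i − Δ_(i-1)) read
  1·σ_0 + 4·σ_1 + 1·σ_2 = 6(Δ_1 - Δ_0) = 84
  1·σ_1 + 4·σ_2 + 1·σ_3 = 6(Δ_2 - Δ_1) = -48
Clamped end conditions give two more equations: 2h_0·σ_0 + h_0·σ_1 = 6(Δ_0 - p'(0)) = -54 and h_2·σ_2 + 2h_2·σ_3 = 6(p'(3) - Δ_2) = -12.
Solving: σ_0 = -692/15, σ_1 = 574/15, σ_2 = -344/15, σ_3 = 82/15.
On [2, 3], with p_2(x) = a_2 + b_2·(x - 2) + c_2·(x - 2)² + d_2·(x - 2)³: c_2 = σ_2/2 = -172/15, d_2 = (σ_3 - σ_2)/(6h_2) = 71/15, b_2 = Δ_2 - h_2(2σ_2 + σ_3)/6 = 41/15.

4.7333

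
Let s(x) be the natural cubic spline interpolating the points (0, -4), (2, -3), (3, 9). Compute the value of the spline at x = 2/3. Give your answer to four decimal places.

Put σ_i = s'' at the i-th knot. Here h = (2, 1) and Δ = (1/2, 12), so the interior equations h_(i-1)·σ_(i-1) + 2(h_(i-1)+h_i)·σ_i + h_i·σ_(i+1) = 6(Δ_i − Δ_(i-1)) read
  2·σ_0 + 6·σ_1 + 1·σ_2 = 6(Δ_1 - Δ_0) = 69
Natural end conditions: σ_0 = σ_2 = 0.
Solving: σ_0 = 0, σ_1 = 23/2, σ_2 = 0.
On [0, 2], s(x) = -4 - 10/3·x + 0·x² + 23/24·x³.
With x = 2/3: s(2/3) = -481/81.

-5.9383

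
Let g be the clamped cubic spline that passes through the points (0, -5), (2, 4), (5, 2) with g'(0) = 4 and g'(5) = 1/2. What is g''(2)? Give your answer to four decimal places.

Let M_i = g''(x_i). Step sizes h_i = 2, 3; slopes of the chords Δ_i = (y_(i+1) - y_i)/h_i = 9/2, -2/3.
  2·M_0 + 10·M_1 + 3·M_2 = 6(Δ_1 - Δ_0) = -31
Clamped end conditions give two more equations: 2h_0·M_0 + h_0·M_1 = 6(Δ_0 - g'(0)) = 3 and h_1·M_1 + 2h_1·M_2 = 6(g'(5) - Δ_1) = 7.
Hence M_0 = 63/20, M_1 = -24/5, M_2 = 107/30.

-4.8000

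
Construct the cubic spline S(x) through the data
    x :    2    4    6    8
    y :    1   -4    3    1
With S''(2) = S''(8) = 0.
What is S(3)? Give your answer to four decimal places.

-2.9250

Write m_i for S''(x_i). With h_i = 2, 2, 2 and divided differences Δ_i = -5/2, 7/2, -1, the continuity of S' gives the tridiagonal system
  2·m_0 + 8·m_1 + 2·m_2 = 6(Δ_1 - Δ_0) = 36
  2·m_1 + 8·m_2 + 2·m_3 = 6(Δ_2 - Δ_1) = -27
Natural end conditions: m_0 = m_3 = 0.
Solving the tridiagonal system: m_0 = 0, m_1 = 57/10, m_2 = -24/5, m_3 = 0.
On [2, 4], S(x) = 1 - 22/5·(x - 2) + 0·(x - 2)² + 19/40·(x - 2)³.
With (x - 2) = 1: S(3) = -117/40.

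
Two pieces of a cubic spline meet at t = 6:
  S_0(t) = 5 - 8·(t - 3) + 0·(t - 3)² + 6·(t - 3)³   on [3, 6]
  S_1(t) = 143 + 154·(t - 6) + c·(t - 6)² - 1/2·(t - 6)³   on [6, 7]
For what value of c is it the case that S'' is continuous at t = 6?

S_0''(t) = 0 + 36·(t - 3), so S_0''(6) = 108. On the right, S_1''(6) = 2c, so c = 54.

54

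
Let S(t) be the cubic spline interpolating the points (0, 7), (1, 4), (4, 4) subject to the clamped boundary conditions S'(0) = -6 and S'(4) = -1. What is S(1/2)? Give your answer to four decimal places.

4.8750

Write σ_i for S''(x_i). With h_i = 1, 3 and divided differences Δ_i = -3, 0, the continuity of S' gives the tridiagonal system
  1·σ_0 + 8·σ_1 + 3·σ_2 = 6(Δ_1 - Δ_0) = 18
Clamped end conditions give two more equations: 2h_0·σ_0 + h_0·σ_1 = 6(Δ_0 - S'(0)) = 18 and h_1·σ_1 + 2h_1·σ_2 = 6(S'(4) - Δ_1) = -6.
Solving: σ_0 = 8, σ_1 = 2, σ_2 = -2.
On [0, 1], S(t) = 7 - 6·t + 4·t² - 1·t³.
With t = 1/2: S(1/2) = 39/8.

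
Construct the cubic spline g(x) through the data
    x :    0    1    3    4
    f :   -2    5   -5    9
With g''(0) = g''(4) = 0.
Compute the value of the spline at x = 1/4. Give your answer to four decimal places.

Write M_i for g''(x_i). With h_i = 1, 2, 1 and divided differences Δ_i = 7, -5, 14, the continuity of g' gives the tridiagonal system
  1·M_0 + 6·M_1 + 2·M_2 = 6(Δ_1 - Δ_0) = -72
  2·M_1 + 6·M_2 + 1·M_3 = 6(Δ_2 - Δ_1) = 114
Natural end conditions: M_0 = M_3 = 0.
Hence M_0 = 0, M_1 = -165/8, M_2 = 207/8, M_3 = 0.
On [0, 1], g(x) = -2 + 167/16·x + 0·x² - 55/16·x³.
With x = 1/4: g(1/4) = 569/1024.

0.5557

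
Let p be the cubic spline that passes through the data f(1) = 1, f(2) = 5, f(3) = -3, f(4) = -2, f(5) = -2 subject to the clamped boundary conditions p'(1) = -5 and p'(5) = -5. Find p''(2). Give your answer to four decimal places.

Write M_i for p''(x_i). With h_i = 1, 1, 1, 1 and divided differences Δ_i = 4, -8, 1, 0, the continuity of p' gives the tridiagonal system
  1·M_0 + 4·M_1 + 1·M_2 = 6(Δ_1 - Δ_0) = -72
  1·M_1 + 4·M_2 + 1·M_3 = 6(Δ_2 - Δ_1) = 54
  1·M_2 + 4·M_3 + 1·M_4 = 6(Δ_3 - Δ_2) = -6
Clamped end conditions give two more equations: 2h_0·M_0 + h_0·M_1 = 6(Δ_0 - p'(1)) = 54 and h_3·M_3 + 2h_3·M_4 = 6(p'(5) - Δ_3) = -30.
Solving the tridiagonal system: M_0 = 1245/28, M_1 = -489/14, M_2 = 93/4, M_3 = -57/14, M_4 = -363/28.

-34.9286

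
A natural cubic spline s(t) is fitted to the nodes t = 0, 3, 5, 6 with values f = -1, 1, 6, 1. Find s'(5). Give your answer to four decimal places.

-2.1905

Write m_i for s''(x_i). With h_i = 3, 2, 1 and divided differences Δ_i = 2/3, 5/2, -5, the continuity of s' gives the tridiagonal system
  3·m_0 + 10·m_1 + 2·m_2 = 6(Δ_1 - Δ_0) = 11
  2·m_1 + 6·m_2 + 1·m_3 = 6(Δ_2 - Δ_1) = -45
Natural end conditions: m_0 = m_3 = 0.
Hence m_0 = 0, m_1 = 39/14, m_2 = -59/7, m_3 = 0.
On [5, 6], s'(t) = b_2 + 2c_2·(t - 5) + 3d_2·(t - 5)² with b_2 = Δ_2 - h_2(2m_2 + m_3)/6 = -46/21, c_2 = m_2/2 = -59/14, d_2 = (m_3 - m_2)/(6h_2) = 59/42. So s'(5) = -46/21.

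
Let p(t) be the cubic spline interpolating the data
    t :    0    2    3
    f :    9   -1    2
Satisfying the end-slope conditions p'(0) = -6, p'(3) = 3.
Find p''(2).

Put m_i = p'' at the i-th knot. Here h = (2, 1) and Δ = (-5, 3), so the interior equations h_(i-1)·m_(i-1) + 2(h_(i-1)+h_i)·m_i + h_i·m_(i+1) = 6(Δ_i − Δ_(i-1)) read
  2·m_0 + 6·m_1 + 1·m_2 = 6(Δ_1 - Δ_0) = 48
Clamped end conditions give two more equations: 2h_0·m_0 + h_0·m_1 = 6(Δ_0 - p'(0)) = 6 and h_1·m_1 + 2h_1·m_2 = 6(p'(3) - Δ_1) = 0.
Forward elimination and back-substitution give m_0 = -7/2, m_1 = 10, m_2 = -5.

10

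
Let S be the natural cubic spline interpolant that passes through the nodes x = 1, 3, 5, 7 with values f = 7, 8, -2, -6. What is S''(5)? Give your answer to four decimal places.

Put M_i = S'' at the i-th knot. Here h = (2, 2, 2) and Δ = (1/2, -5, -2), so the interior equations h_(i-1)·M_(i-1) + 2(h_(i-1)+h_i)·M_i + h_i·M_(i+1) = 6(Δ_i − Δ_(i-1)) read
  2·M_0 + 8·M_1 + 2·M_2 = 6(Δ_1 - Δ_0) = -33
  2·M_1 + 8·M_2 + 2·M_3 = 6(Δ_2 - Δ_1) = 18
Natural end conditions: M_0 = M_3 = 0.
Solving the tridiagonal system: M_0 = 0, M_1 = -5, M_2 = 7/2, M_3 = 0.

3.5000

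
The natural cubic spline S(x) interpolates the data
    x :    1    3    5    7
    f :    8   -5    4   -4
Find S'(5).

With m_i denoting the second derivative at x_i, h_i = 2, 2, 2, and Δ_i = (y_(i+1) − y_i)/h_i = -13/2, 9/2, -4:
  2·m_0 + 8·m_1 + 2·m_2 = 6(Δ_1 - Δ_0) = 66
  2·m_1 + 8·m_2 + 2·m_3 = 6(Δ_2 - Δ_1) = -51
Natural end conditions: m_0 = m_3 = 0.
Hence m_0 = 0, m_1 = 21/2, m_2 = -9, m_3 = 0.
On [5, 7], S'(x) = b_2 + 2c_2·(x - 5) + 3d_2·(x - 5)² with b_2 = Δ_2 - h_2(2m_2 + m_3)/6 = 2, c_2 = m_2/2 = -9/2, d_2 = (m_3 - m_2)/(6h_2) = 3/4. So S'(5) = 2.

2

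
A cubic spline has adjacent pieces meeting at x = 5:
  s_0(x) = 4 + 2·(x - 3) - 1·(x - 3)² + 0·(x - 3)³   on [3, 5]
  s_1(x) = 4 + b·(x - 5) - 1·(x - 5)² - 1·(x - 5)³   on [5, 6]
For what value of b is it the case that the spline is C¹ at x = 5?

-2

s_0'(x) = 2 - 2·(x - 3) + 0·(x - 3)², so s_0'(5) = -2. On the right, s_1'(5) = b, so b = -2.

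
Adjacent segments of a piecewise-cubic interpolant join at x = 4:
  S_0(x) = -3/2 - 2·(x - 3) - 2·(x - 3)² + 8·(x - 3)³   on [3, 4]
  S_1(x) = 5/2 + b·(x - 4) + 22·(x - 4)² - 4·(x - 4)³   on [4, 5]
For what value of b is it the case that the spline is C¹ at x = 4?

S_0'(x) = -2 - 4·(x - 3) + 24·(x - 3)², so S_0'(4) = 18. On the right, S_1'(4) = b, so b = 18.

18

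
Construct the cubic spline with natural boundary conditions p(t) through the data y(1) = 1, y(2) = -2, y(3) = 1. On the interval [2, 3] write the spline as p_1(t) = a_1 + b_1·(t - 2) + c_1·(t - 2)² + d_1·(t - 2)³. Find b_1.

0

Write M_i for p''(x_i). With h_i = 1, 1 and divided differences Δ_i = -3, 3, the continuity of p' gives the tridiagonal system
  1·M_0 + 4·M_1 + 1·M_2 = 6(Δ_1 - Δ_0) = 36
Natural end conditions: M_0 = M_2 = 0.
Solving the tridiagonal system: M_0 = 0, M_1 = 9, M_2 = 0.
On [2, 3], with p_1(t) = a_1 + b_1·(t - 2) + c_1·(t - 2)² + d_1·(t - 2)³: c_1 = M_1/2 = 9/2, d_1 = (M_2 - M_1)/(6h_1) = -3/2, b_1 = Δ_1 - h_1(2M_1 + M_2)/6 = 0.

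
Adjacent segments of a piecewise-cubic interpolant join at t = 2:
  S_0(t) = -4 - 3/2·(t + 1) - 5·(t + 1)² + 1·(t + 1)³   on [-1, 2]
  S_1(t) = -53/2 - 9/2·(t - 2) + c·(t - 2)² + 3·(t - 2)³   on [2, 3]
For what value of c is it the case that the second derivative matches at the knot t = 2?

4

S_0''(t) = -10 + 6·(t + 1), so S_0''(2) = 8. On the right, S_1''(2) = 2c, so c = 4.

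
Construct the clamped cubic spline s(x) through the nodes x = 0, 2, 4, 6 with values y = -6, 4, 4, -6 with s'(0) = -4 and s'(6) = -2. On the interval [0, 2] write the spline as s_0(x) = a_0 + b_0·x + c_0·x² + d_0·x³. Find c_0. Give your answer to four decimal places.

Write M_i for s''(x_i). With h_i = 2, 2, 2 and divided differences Δ_i = 5, 0, -5, the continuity of s' gives the tridiagonal system
  2·M_0 + 8·M_1 + 2·M_2 = 6(Δ_1 - Δ_0) = -30
  2·M_1 + 8·M_2 + 2·M_3 = 6(Δ_2 - Δ_1) = -30
Clamped end conditions give two more equations: 2h_0·M_0 + h_0·M_1 = 6(Δ_0 - s'(0)) = 54 and h_2·M_2 + 2h_2·M_3 = 6(s'(6) - Δ_2) = 18.
Forward elimination and back-substitution give M_0 = 256/15, M_1 = -107/15, M_2 = -53/15, M_3 = 94/15.
On [0, 2], with s_0(x) = a_0 + b_0·x + c_0·x² + d_0·x³: c_0 = M_0/2 = 128/15, d_0 = (M_1 - M_0)/(6h_0) = -121/60, b_0 = Δ_0 - h_0(2M_0 + M_1)/6 = -4.

8.5333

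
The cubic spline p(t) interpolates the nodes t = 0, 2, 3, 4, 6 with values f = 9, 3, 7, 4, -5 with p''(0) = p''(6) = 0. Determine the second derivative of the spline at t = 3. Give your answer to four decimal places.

-12.9545

With M_i denoting the second derivative at x_i, h_i = 2, 1, 1, 2, and Δ_i = (y_(i+1) − y_i)/h_i = -3, 4, -3, -9/2:
  2·M_0 + 6·M_1 + 1·M_2 = 6(Δ_1 - Δ_0) = 42
  1·M_1 + 4·M_2 + 1·M_3 = 6(Δ_2 - Δ_1) = -42
  1·M_2 + 6·M_3 + 2·M_4 = 6(Δ_3 - Δ_2) = -9
Natural end conditions: M_0 = M_4 = 0.
Forward elimination and back-substitution give M_0 = 0, M_1 = 403/44, M_2 = -285/22, M_3 = 29/44, M_4 = 0.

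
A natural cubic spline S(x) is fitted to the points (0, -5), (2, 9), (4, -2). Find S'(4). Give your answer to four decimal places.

-8.6250

Let σ_i = S''(x_i). Step sizes h_i = 2, 2; slopes of the chords Δ_i = (y_(i+1) - y_i)/h_i = 7, -11/2.
  2·σ_0 + 8·σ_1 + 2·σ_2 = 6(Δ_1 - Δ_0) = -75
Natural end conditions: σ_0 = σ_2 = 0.
Hence σ_0 = 0, σ_1 = -75/8, σ_2 = 0.
On [2, 4], S'(x) = b_1 + 2c_1·(x - 2) + 3d_1·(x - 2)² with b_1 = Δ_1 - h_1(2σ_1 + σ_2)/6 = 3/4, c_1 = σ_1/2 = -75/16, d_1 = (σ_2 - σ_1)/(6h_1) = 25/32. So S'(4) = -69/8.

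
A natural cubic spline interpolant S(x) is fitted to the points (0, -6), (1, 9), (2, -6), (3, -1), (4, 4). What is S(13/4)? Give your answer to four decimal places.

0.8945

Let σ_i = S''(x_i). Step sizes h_i = 1, 1, 1, 1; slopes of the chords Δ_i = (y_(i+1) - y_i)/h_i = 15, -15, 5, 5.
  1·σ_0 + 4·σ_1 + 1·σ_2 = 6(Δ_1 - Δ_0) = -180
  1·σ_1 + 4·σ_2 + 1·σ_3 = 6(Δ_2 - Δ_1) = 120
  1·σ_2 + 4·σ_3 + 1·σ_4 = 6(Δ_3 - Δ_2) = 0
Natural end conditions: σ_0 = σ_4 = 0.
Solving: σ_0 = 0, σ_1 = -795/14, σ_2 = 330/7, σ_3 = -165/14, σ_4 = 0.
On [3, 4], S(x) = -1 + 125/14·(x - 3) - 165/28·(x - 3)² + 55/28·(x - 3)³.
With (x - 3) = 1/4: S(13/4) = 229/256.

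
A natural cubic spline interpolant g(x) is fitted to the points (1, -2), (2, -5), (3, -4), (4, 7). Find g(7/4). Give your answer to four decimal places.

-4.3813

With M_i denoting the second derivative at x_i, h_i = 1, 1, 1, and Δ_i = (y_(i+1) − y_i)/h_i = -3, 1, 11:
  1·M_0 + 4·M_1 + 1·M_2 = 6(Δ_1 - Δ_0) = 24
  1·M_1 + 4·M_2 + 1·M_3 = 6(Δ_2 - Δ_1) = 60
Natural end conditions: M_0 = M_3 = 0.
Forward elimination and back-substitution give M_0 = 0, M_1 = 12/5, M_2 = 72/5, M_3 = 0.
On [1, 2], g(x) = -2 - 17/5·(x - 1) + 0·(x - 1)² + 2/5·(x - 1)³.
With (x - 1) = 3/4: g(7/4) = -701/160.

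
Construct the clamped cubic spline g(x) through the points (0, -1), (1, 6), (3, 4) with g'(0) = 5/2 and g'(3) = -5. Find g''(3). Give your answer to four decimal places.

Let M_i = g''(x_i). Step sizes h_i = 1, 2; slopes of the chords Δ_i = (y_(i+1) - y_i)/h_i = 7, -1.
  1·M_0 + 6·M_1 + 2·M_2 = 6(Δ_1 - Δ_0) = -48
Clamped end conditions give two more equations: 2h_0·M_0 + h_0·M_1 = 6(Δ_0 - g'(0)) = 27 and h_1·M_1 + 2h_1·M_2 = 6(g'(3) - Δ_1) = -24.
Solving: M_0 = 19, M_1 = -11, M_2 = -1/2.

-0.5000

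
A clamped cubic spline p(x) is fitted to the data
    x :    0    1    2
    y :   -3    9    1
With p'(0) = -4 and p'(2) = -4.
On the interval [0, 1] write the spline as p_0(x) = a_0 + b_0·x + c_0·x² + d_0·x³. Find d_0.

-23

Let σ_i = p''(x_i). Step sizes h_i = 1, 1; slopes of the chords Δ_i = (y_(i+1) - y_i)/h_i = 12, -8.
  1·σ_0 + 4·σ_1 + 1·σ_2 = 6(Δ_1 - Δ_0) = -120
Clamped end conditions give two more equations: 2h_0·σ_0 + h_0·σ_1 = 6(Δ_0 - p'(0)) = 96 and h_1·σ_1 + 2h_1·σ_2 = 6(p'(2) - Δ_1) = 24.
Solving: σ_0 = 78, σ_1 = -60, σ_2 = 42.
On [0, 1], with p_0(x) = a_0 + b_0·x + c_0·x² + d_0·x³: c_0 = σ_0/2 = 39, d_0 = (σ_1 - σ_0)/(6h_0) = -23, b_0 = Δ_0 - h_0(2σ_0 + σ_1)/6 = -4.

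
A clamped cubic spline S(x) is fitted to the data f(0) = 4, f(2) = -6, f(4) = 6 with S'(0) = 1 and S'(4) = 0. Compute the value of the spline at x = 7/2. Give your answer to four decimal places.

Put m_i = S'' at the i-th knot. Here h = (2, 2) and Δ = (-5, 6), so the interior equations h_(i-1)·m_(i-1) + 2(h_(i-1)+h_i)·m_i + h_i·m_(i+1) = 6(Δ_i − Δ_(i-1)) read
  2·m_0 + 8·m_1 + 2·m_2 = 6(Δ_1 - Δ_0) = 66
Clamped end conditions give two more equations: 2h_0·m_0 + h_0·m_1 = 6(Δ_0 - S'(0)) = -36 and h_1·m_1 + 2h_1·m_2 = 6(S'(4) - Δ_1) = -36.
Solving: m_0 = -35/2, m_1 = 17, m_2 = -35/2.
On [2, 4], S(x) = -6 + 1/2·(x - 2) + 17/2·(x - 2)² - 23/8·(x - 2)³.
With (x - 2) = 3/2: S(7/2) = 267/64.

4.1719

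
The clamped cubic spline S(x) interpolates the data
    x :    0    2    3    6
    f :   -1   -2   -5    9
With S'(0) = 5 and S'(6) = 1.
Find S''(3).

Write m_i for S''(x_i). With h_i = 2, 1, 3 and divided differences Δ_i = -1/2, -3, 14/3, the continuity of S' gives the tridiagonal system
  2·m_0 + 6·m_1 + 1·m_2 = 6(Δ_1 - Δ_0) = -15
  1·m_1 + 8·m_2 + 3·m_3 = 6(Δ_2 - Δ_1) = 46
Clamped end conditions give two more equations: 2h_0·m_0 + h_0·m_1 = 6(Δ_0 - S'(0)) = -33 and h_2·m_2 + 2h_2·m_3 = 6(S'(6) - Δ_2) = -22.
Solving the tridiagonal system: m_0 = -15/2, m_1 = -3/2, m_2 = 9, m_3 = -49/6.

9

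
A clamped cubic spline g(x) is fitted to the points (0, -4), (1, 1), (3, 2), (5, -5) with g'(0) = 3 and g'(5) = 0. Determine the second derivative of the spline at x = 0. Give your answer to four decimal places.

8.3478

With M_i denoting the second derivative at x_i, h_i = 1, 2, 2, and Δ_i = (y_(i+1) − y_i)/h_i = 5, 1/2, -7/2:
  1·M_0 + 6·M_1 + 2·M_2 = 6(Δ_1 - Δ_0) = -27
  2·M_1 + 8·M_2 + 2·M_3 = 6(Δ_2 - Δ_1) = -24
Clamped end conditions give two more equations: 2h_0·M_0 + h_0·M_1 = 6(Δ_0 - g'(0)) = 12 and h_2·M_2 + 2h_2·M_3 = 6(g'(5) - Δ_2) = 21.
Forward elimination and back-substitution give M_0 = 192/23, M_1 = -108/23, M_2 = -165/46, M_3 = 162/23.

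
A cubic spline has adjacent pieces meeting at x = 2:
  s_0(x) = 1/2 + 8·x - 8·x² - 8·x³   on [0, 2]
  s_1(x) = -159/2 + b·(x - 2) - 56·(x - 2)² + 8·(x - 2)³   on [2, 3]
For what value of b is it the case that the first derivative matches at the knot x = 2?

s_0'(x) = 8 - 16·x - 24·x², so s_0'(2) = -120. On the right, s_1'(2) = b, so b = -120.

-120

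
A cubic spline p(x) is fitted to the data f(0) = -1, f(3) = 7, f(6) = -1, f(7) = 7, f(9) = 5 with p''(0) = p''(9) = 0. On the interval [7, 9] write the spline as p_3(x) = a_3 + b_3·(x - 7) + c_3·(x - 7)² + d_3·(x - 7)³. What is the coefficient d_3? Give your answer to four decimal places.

Write σ_i for p''(x_i). With h_i = 3, 3, 1, 2 and divided differences Δ_i = 8/3, -8/3, 8, -1, the continuity of p' gives the tridiagonal system
  3·σ_0 + 12·σ_1 + 3·σ_2 = 6(Δ_1 - Δ_0) = -32
  3·σ_1 + 8·σ_2 + 1·σ_3 = 6(Δ_2 - Δ_1) = 64
  1·σ_2 + 6·σ_3 + 2·σ_4 = 6(Δ_3 - Δ_2) = -54
Natural end conditions: σ_0 = σ_4 = 0.
Solving: σ_0 = 0, σ_1 = -1409/255, σ_2 = 972/85, σ_3 = -927/85, σ_4 = 0.
On [7, 9], with p_3(x) = a_3 + b_3·(x - 7) + c_3·(x - 7)² + d_3·(x - 7)³: c_3 = σ_3/2 = -927/170, d_3 = (σ_4 - σ_3)/(6h_3) = 309/340, b_3 = Δ_3 - h_3(2σ_3 + σ_4)/6 = 533/85.

0.9088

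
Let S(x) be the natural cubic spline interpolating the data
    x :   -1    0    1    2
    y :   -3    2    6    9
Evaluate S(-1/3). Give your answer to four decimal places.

0.4074

Let M_i = S''(x_i). Step sizes h_i = 1, 1, 1; slopes of the chords Δ_i = (y_(i+1) - y_i)/h_i = 5, 4, 3.
  1·M_0 + 4·M_1 + 1·M_2 = 6(Δ_1 - Δ_0) = -6
  1·M_1 + 4·M_2 + 1·M_3 = 6(Δ_2 - Δ_1) = -6
Natural end conditions: M_0 = M_3 = 0.
Forward elimination and back-substitution give M_0 = 0, M_1 = -6/5, M_2 = -6/5, M_3 = 0.
On [-1, 0], S(x) = -3 + 26/5·(x + 1) + 0·(x + 1)² - 1/5·(x + 1)³.
With (x + 1) = 2/3: S(-1/3) = 11/27.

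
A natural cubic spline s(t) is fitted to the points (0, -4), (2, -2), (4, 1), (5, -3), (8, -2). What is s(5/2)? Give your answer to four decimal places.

-0.6329

With σ_i denoting the second derivative at x_i, h_i = 2, 2, 1, 3, and Δ_i = (y_(i+1) − y_i)/h_i = 1, 3/2, -4, 1/3:
  2·σ_0 + 8·σ_1 + 2·σ_2 = 6(Δ_1 - Δ_0) = 3
  2·σ_1 + 6·σ_2 + 1·σ_3 = 6(Δ_2 - Δ_1) = -33
  1·σ_2 + 8·σ_3 + 3·σ_4 = 6(Δ_3 - Δ_2) = 26
Natural end conditions: σ_0 = σ_4 = 0.
Forward elimination and back-substitution give σ_0 = 0, σ_1 = 721/344, σ_2 = -296/43, σ_3 = 707/172, σ_4 = 0.
On [2, 4], s(t) = -2 + 1237/516·(t - 2) + 721/688·(t - 2)² - 3089/4128·(t - 2)³.
With (t - 2) = 1/2: s(5/2) = -6967/11008.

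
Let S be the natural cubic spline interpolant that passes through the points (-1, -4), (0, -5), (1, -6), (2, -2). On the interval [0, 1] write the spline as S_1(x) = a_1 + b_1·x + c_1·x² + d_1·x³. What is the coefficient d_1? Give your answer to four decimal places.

1.6667

Write σ_i for S''(x_i). With h_i = 1, 1, 1 and divided differences Δ_i = -1, -1, 4, the continuity of S' gives the tridiagonal system
  1·σ_0 + 4·σ_1 + 1·σ_2 = 6(Δ_1 - Δ_0) = 0
  1·σ_1 + 4·σ_2 + 1·σ_3 = 6(Δ_2 - Δ_1) = 30
Natural end conditions: σ_0 = σ_3 = 0.
Hence σ_0 = 0, σ_1 = -2, σ_2 = 8, σ_3 = 0.
On [0, 1], with S_1(x) = a_1 + b_1·x + c_1·x² + d_1·x³: c_1 = σ_1/2 = -1, d_1 = (σ_2 - σ_1)/(6h_1) = 5/3, b_1 = Δ_1 - h_1(2σ_1 + σ_2)/6 = -5/3.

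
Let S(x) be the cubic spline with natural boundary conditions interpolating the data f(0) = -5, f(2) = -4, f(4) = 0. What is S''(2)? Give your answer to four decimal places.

1.1250

Put M_i = S'' at the i-th knot. Here h = (2, 2) and Δ = (1/2, 2), so the interior equations h_(i-1)·M_(i-1) + 2(h_(i-1)+h_i)·M_i + h_i·M_(i+1) = 6(Δ_i − Δ_(i-1)) read
  2·M_0 + 8·M_1 + 2·M_2 = 6(Δ_1 - Δ_0) = 9
Natural end conditions: M_0 = M_2 = 0.
Solving the tridiagonal system: M_0 = 0, M_1 = 9/8, M_2 = 0.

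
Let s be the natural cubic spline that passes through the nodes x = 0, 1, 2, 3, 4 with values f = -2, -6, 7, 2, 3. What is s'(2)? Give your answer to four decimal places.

Put M_i = s'' at the i-th knot. Here h = (1, 1, 1, 1) and Δ = (-4, 13, -5, 1), so the interior equations h_(i-1)·M_(i-1) + 2(h_(i-1)+h_i)·M_i + h_i·M_(i+1) = 6(Δ_i − Δ_(i-1)) read
  1·M_0 + 4·M_1 + 1·M_2 = 6(Δ_1 - Δ_0) = 102
  1·M_1 + 4·M_2 + 1·M_3 = 6(Δ_2 - Δ_1) = -108
  1·M_2 + 4·M_3 + 1·M_4 = 6(Δ_3 - Δ_2) = 36
Natural end conditions: M_0 = M_4 = 0.
Forward elimination and back-substitution give M_0 = 0, M_1 = 999/28, M_2 = -285/7, M_3 = 537/28, M_4 = 0.
On [2, 3], s'(x) = b_2 + 2c_2·(x - 2) + 3d_2·(x - 2)² with b_2 = Δ_2 - h_2(2M_2 + M_3)/6 = 43/8, c_2 = M_2/2 = -285/14, d_2 = (M_3 - M_2)/(6h_2) = 559/56. So s'(2) = 43/8.

5.3750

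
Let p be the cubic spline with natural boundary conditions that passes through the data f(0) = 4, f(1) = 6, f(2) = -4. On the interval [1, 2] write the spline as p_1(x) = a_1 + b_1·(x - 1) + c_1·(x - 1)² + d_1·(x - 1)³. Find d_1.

Write M_i for p''(x_i). With h_i = 1, 1 and divided differences Δ_i = 2, -10, the continuity of p' gives the tridiagonal system
  1·M_0 + 4·M_1 + 1·M_2 = 6(Δ_1 - Δ_0) = -72
Natural end conditions: M_0 = M_2 = 0.
Solving: M_0 = 0, M_1 = -18, M_2 = 0.
On [1, 2], with p_1(x) = a_1 + b_1·(x - 1) + c_1·(x - 1)² + d_1·(x - 1)³: c_1 = M_1/2 = -9, d_1 = (M_2 - M_1)/(6h_1) = 3, b_1 = Δ_1 - h_1(2M_1 + M_2)/6 = -4.

3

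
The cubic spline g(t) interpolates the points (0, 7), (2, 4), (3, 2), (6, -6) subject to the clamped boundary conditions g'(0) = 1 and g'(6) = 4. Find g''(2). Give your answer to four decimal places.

Write M_i for g''(x_i). With h_i = 2, 1, 3 and divided differences Δ_i = -3/2, -2, -8/3, the continuity of g' gives the tridiagonal system
  2·M_0 + 6·M_1 + 1·M_2 = 6(Δ_1 - Δ_0) = -3
  1·M_1 + 8·M_2 + 3·M_3 = 6(Δ_2 - Δ_1) = -4
Clamped end conditions give two more equations: 2h_0·M_0 + h_0·M_1 = 6(Δ_0 - g'(0)) = -15 and h_2·M_2 + 2h_2·M_3 = 6(g'(6) - Δ_2) = 40.
Solving the tridiagonal system: M_0 = -193/42, M_1 = 71/42, M_2 = -83/21, M_3 = 121/14.

1.6905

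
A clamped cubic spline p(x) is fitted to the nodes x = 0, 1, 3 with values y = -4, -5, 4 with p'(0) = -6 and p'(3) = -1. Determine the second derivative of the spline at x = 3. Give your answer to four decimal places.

Let M_i = p''(x_i). Step sizes h_i = 1, 2; slopes of the chords Δ_i = (y_(i+1) - y_i)/h_i = -1, 9/2.
  1·M_0 + 6·M_1 + 2·M_2 = 6(Δ_1 - Δ_0) = 33
Clamped end conditions give two more equations: 2h_0·M_0 + h_0·M_1 = 6(Δ_0 - p'(0)) = 30 and h_1·M_1 + 2h_1·M_2 = 6(p'(3) - Δ_1) = -33.
Hence M_0 = 67/6, M_1 = 23/3, M_2 = -145/12.

-12.0833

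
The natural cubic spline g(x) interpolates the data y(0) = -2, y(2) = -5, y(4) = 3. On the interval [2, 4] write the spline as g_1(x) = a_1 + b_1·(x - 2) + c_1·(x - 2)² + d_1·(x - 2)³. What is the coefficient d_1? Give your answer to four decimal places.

Write M_i for g''(x_i). With h_i = 2, 2 and divided differences Δ_i = -3/2, 4, the continuity of g' gives the tridiagonal system
  2·M_0 + 8·M_1 + 2·M_2 = 6(Δ_1 - Δ_0) = 33
Natural end conditions: M_0 = M_2 = 0.
Hence M_0 = 0, M_1 = 33/8, M_2 = 0.
On [2, 4], with g_1(x) = a_1 + b_1·(x - 2) + c_1·(x - 2)² + d_1·(x - 2)³: c_1 = M_1/2 = 33/16, d_1 = (M_2 - M_1)/(6h_1) = -11/32, b_1 = Δ_1 - h_1(2M_1 + M_2)/6 = 5/4.

-0.3438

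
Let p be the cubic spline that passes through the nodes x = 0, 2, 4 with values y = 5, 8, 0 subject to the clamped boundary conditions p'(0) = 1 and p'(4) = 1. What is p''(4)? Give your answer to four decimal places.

Put m_i = p'' at the i-th knot. Here h = (2, 2) and Δ = (3/2, -4), so the interior equations h_(i-1)·m_(i-1) + 2(h_(i-1)+h_i)·m_i + h_i·m_(i+1) = 6(Δ_i − Δ_(i-1)) read
  2·m_0 + 8·m_1 + 2·m_2 = 6(Δ_1 - Δ_0) = -33
Clamped end conditions give two more equations: 2h_0·m_0 + h_0·m_1 = 6(Δ_0 - p'(0)) = 3 and h_1·m_1 + 2h_1·m_2 = 6(p'(4) - Δ_1) = 30.
Forward elimination and back-substitution give m_0 = 39/8, m_1 = -33/4, m_2 = 93/8.

11.6250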